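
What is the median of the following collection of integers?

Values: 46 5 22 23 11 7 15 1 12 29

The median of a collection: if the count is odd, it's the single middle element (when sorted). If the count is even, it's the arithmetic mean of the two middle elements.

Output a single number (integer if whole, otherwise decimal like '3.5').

Step 1: insert 46 -> lo=[46] (size 1, max 46) hi=[] (size 0) -> median=46
Step 2: insert 5 -> lo=[5] (size 1, max 5) hi=[46] (size 1, min 46) -> median=25.5
Step 3: insert 22 -> lo=[5, 22] (size 2, max 22) hi=[46] (size 1, min 46) -> median=22
Step 4: insert 23 -> lo=[5, 22] (size 2, max 22) hi=[23, 46] (size 2, min 23) -> median=22.5
Step 5: insert 11 -> lo=[5, 11, 22] (size 3, max 22) hi=[23, 46] (size 2, min 23) -> median=22
Step 6: insert 7 -> lo=[5, 7, 11] (size 3, max 11) hi=[22, 23, 46] (size 3, min 22) -> median=16.5
Step 7: insert 15 -> lo=[5, 7, 11, 15] (size 4, max 15) hi=[22, 23, 46] (size 3, min 22) -> median=15
Step 8: insert 1 -> lo=[1, 5, 7, 11] (size 4, max 11) hi=[15, 22, 23, 46] (size 4, min 15) -> median=13
Step 9: insert 12 -> lo=[1, 5, 7, 11, 12] (size 5, max 12) hi=[15, 22, 23, 46] (size 4, min 15) -> median=12
Step 10: insert 29 -> lo=[1, 5, 7, 11, 12] (size 5, max 12) hi=[15, 22, 23, 29, 46] (size 5, min 15) -> median=13.5

Answer: 13.5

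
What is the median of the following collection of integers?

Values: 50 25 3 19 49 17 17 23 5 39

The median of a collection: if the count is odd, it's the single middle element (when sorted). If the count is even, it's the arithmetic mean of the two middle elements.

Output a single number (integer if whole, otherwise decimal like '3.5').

Answer: 21

Derivation:
Step 1: insert 50 -> lo=[50] (size 1, max 50) hi=[] (size 0) -> median=50
Step 2: insert 25 -> lo=[25] (size 1, max 25) hi=[50] (size 1, min 50) -> median=37.5
Step 3: insert 3 -> lo=[3, 25] (size 2, max 25) hi=[50] (size 1, min 50) -> median=25
Step 4: insert 19 -> lo=[3, 19] (size 2, max 19) hi=[25, 50] (size 2, min 25) -> median=22
Step 5: insert 49 -> lo=[3, 19, 25] (size 3, max 25) hi=[49, 50] (size 2, min 49) -> median=25
Step 6: insert 17 -> lo=[3, 17, 19] (size 3, max 19) hi=[25, 49, 50] (size 3, min 25) -> median=22
Step 7: insert 17 -> lo=[3, 17, 17, 19] (size 4, max 19) hi=[25, 49, 50] (size 3, min 25) -> median=19
Step 8: insert 23 -> lo=[3, 17, 17, 19] (size 4, max 19) hi=[23, 25, 49, 50] (size 4, min 23) -> median=21
Step 9: insert 5 -> lo=[3, 5, 17, 17, 19] (size 5, max 19) hi=[23, 25, 49, 50] (size 4, min 23) -> median=19
Step 10: insert 39 -> lo=[3, 5, 17, 17, 19] (size 5, max 19) hi=[23, 25, 39, 49, 50] (size 5, min 23) -> median=21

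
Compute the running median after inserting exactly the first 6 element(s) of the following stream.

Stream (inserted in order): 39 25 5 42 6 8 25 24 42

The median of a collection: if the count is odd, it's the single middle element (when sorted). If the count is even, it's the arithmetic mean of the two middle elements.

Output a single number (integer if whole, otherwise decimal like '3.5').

Answer: 16.5

Derivation:
Step 1: insert 39 -> lo=[39] (size 1, max 39) hi=[] (size 0) -> median=39
Step 2: insert 25 -> lo=[25] (size 1, max 25) hi=[39] (size 1, min 39) -> median=32
Step 3: insert 5 -> lo=[5, 25] (size 2, max 25) hi=[39] (size 1, min 39) -> median=25
Step 4: insert 42 -> lo=[5, 25] (size 2, max 25) hi=[39, 42] (size 2, min 39) -> median=32
Step 5: insert 6 -> lo=[5, 6, 25] (size 3, max 25) hi=[39, 42] (size 2, min 39) -> median=25
Step 6: insert 8 -> lo=[5, 6, 8] (size 3, max 8) hi=[25, 39, 42] (size 3, min 25) -> median=16.5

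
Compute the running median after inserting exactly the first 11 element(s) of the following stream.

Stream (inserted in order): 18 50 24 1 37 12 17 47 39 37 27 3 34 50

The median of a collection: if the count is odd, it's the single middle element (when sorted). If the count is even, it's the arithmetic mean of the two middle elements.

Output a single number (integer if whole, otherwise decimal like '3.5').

Step 1: insert 18 -> lo=[18] (size 1, max 18) hi=[] (size 0) -> median=18
Step 2: insert 50 -> lo=[18] (size 1, max 18) hi=[50] (size 1, min 50) -> median=34
Step 3: insert 24 -> lo=[18, 24] (size 2, max 24) hi=[50] (size 1, min 50) -> median=24
Step 4: insert 1 -> lo=[1, 18] (size 2, max 18) hi=[24, 50] (size 2, min 24) -> median=21
Step 5: insert 37 -> lo=[1, 18, 24] (size 3, max 24) hi=[37, 50] (size 2, min 37) -> median=24
Step 6: insert 12 -> lo=[1, 12, 18] (size 3, max 18) hi=[24, 37, 50] (size 3, min 24) -> median=21
Step 7: insert 17 -> lo=[1, 12, 17, 18] (size 4, max 18) hi=[24, 37, 50] (size 3, min 24) -> median=18
Step 8: insert 47 -> lo=[1, 12, 17, 18] (size 4, max 18) hi=[24, 37, 47, 50] (size 4, min 24) -> median=21
Step 9: insert 39 -> lo=[1, 12, 17, 18, 24] (size 5, max 24) hi=[37, 39, 47, 50] (size 4, min 37) -> median=24
Step 10: insert 37 -> lo=[1, 12, 17, 18, 24] (size 5, max 24) hi=[37, 37, 39, 47, 50] (size 5, min 37) -> median=30.5
Step 11: insert 27 -> lo=[1, 12, 17, 18, 24, 27] (size 6, max 27) hi=[37, 37, 39, 47, 50] (size 5, min 37) -> median=27

Answer: 27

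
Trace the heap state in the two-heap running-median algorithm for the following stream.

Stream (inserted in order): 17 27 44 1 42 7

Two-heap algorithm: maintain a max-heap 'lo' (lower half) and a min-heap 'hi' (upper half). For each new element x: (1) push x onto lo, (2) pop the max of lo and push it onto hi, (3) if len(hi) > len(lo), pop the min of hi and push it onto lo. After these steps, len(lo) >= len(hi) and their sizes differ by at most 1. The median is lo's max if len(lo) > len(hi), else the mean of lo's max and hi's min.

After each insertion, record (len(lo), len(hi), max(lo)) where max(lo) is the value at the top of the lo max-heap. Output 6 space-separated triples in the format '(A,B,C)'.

Step 1: insert 17 -> lo=[17] hi=[] -> (len(lo)=1, len(hi)=0, max(lo)=17)
Step 2: insert 27 -> lo=[17] hi=[27] -> (len(lo)=1, len(hi)=1, max(lo)=17)
Step 3: insert 44 -> lo=[17, 27] hi=[44] -> (len(lo)=2, len(hi)=1, max(lo)=27)
Step 4: insert 1 -> lo=[1, 17] hi=[27, 44] -> (len(lo)=2, len(hi)=2, max(lo)=17)
Step 5: insert 42 -> lo=[1, 17, 27] hi=[42, 44] -> (len(lo)=3, len(hi)=2, max(lo)=27)
Step 6: insert 7 -> lo=[1, 7, 17] hi=[27, 42, 44] -> (len(lo)=3, len(hi)=3, max(lo)=17)

Answer: (1,0,17) (1,1,17) (2,1,27) (2,2,17) (3,2,27) (3,3,17)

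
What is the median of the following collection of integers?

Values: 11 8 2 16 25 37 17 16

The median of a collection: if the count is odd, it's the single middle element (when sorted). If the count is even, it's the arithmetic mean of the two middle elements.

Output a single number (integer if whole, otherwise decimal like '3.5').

Answer: 16

Derivation:
Step 1: insert 11 -> lo=[11] (size 1, max 11) hi=[] (size 0) -> median=11
Step 2: insert 8 -> lo=[8] (size 1, max 8) hi=[11] (size 1, min 11) -> median=9.5
Step 3: insert 2 -> lo=[2, 8] (size 2, max 8) hi=[11] (size 1, min 11) -> median=8
Step 4: insert 16 -> lo=[2, 8] (size 2, max 8) hi=[11, 16] (size 2, min 11) -> median=9.5
Step 5: insert 25 -> lo=[2, 8, 11] (size 3, max 11) hi=[16, 25] (size 2, min 16) -> median=11
Step 6: insert 37 -> lo=[2, 8, 11] (size 3, max 11) hi=[16, 25, 37] (size 3, min 16) -> median=13.5
Step 7: insert 17 -> lo=[2, 8, 11, 16] (size 4, max 16) hi=[17, 25, 37] (size 3, min 17) -> median=16
Step 8: insert 16 -> lo=[2, 8, 11, 16] (size 4, max 16) hi=[16, 17, 25, 37] (size 4, min 16) -> median=16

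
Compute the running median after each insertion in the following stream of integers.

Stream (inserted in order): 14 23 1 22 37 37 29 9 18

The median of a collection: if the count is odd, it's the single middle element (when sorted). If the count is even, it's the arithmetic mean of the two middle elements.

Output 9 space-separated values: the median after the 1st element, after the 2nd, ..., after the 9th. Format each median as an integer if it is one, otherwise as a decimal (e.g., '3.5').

Step 1: insert 14 -> lo=[14] (size 1, max 14) hi=[] (size 0) -> median=14
Step 2: insert 23 -> lo=[14] (size 1, max 14) hi=[23] (size 1, min 23) -> median=18.5
Step 3: insert 1 -> lo=[1, 14] (size 2, max 14) hi=[23] (size 1, min 23) -> median=14
Step 4: insert 22 -> lo=[1, 14] (size 2, max 14) hi=[22, 23] (size 2, min 22) -> median=18
Step 5: insert 37 -> lo=[1, 14, 22] (size 3, max 22) hi=[23, 37] (size 2, min 23) -> median=22
Step 6: insert 37 -> lo=[1, 14, 22] (size 3, max 22) hi=[23, 37, 37] (size 3, min 23) -> median=22.5
Step 7: insert 29 -> lo=[1, 14, 22, 23] (size 4, max 23) hi=[29, 37, 37] (size 3, min 29) -> median=23
Step 8: insert 9 -> lo=[1, 9, 14, 22] (size 4, max 22) hi=[23, 29, 37, 37] (size 4, min 23) -> median=22.5
Step 9: insert 18 -> lo=[1, 9, 14, 18, 22] (size 5, max 22) hi=[23, 29, 37, 37] (size 4, min 23) -> median=22

Answer: 14 18.5 14 18 22 22.5 23 22.5 22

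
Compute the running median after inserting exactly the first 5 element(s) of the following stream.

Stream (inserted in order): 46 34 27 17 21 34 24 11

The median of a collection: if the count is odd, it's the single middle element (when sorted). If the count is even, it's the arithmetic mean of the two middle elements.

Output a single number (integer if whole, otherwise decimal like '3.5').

Answer: 27

Derivation:
Step 1: insert 46 -> lo=[46] (size 1, max 46) hi=[] (size 0) -> median=46
Step 2: insert 34 -> lo=[34] (size 1, max 34) hi=[46] (size 1, min 46) -> median=40
Step 3: insert 27 -> lo=[27, 34] (size 2, max 34) hi=[46] (size 1, min 46) -> median=34
Step 4: insert 17 -> lo=[17, 27] (size 2, max 27) hi=[34, 46] (size 2, min 34) -> median=30.5
Step 5: insert 21 -> lo=[17, 21, 27] (size 3, max 27) hi=[34, 46] (size 2, min 34) -> median=27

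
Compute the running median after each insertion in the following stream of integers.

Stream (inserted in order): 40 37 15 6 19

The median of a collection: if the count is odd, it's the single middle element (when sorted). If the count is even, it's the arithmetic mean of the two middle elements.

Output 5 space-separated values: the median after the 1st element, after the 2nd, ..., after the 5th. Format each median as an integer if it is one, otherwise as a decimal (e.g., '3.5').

Answer: 40 38.5 37 26 19

Derivation:
Step 1: insert 40 -> lo=[40] (size 1, max 40) hi=[] (size 0) -> median=40
Step 2: insert 37 -> lo=[37] (size 1, max 37) hi=[40] (size 1, min 40) -> median=38.5
Step 3: insert 15 -> lo=[15, 37] (size 2, max 37) hi=[40] (size 1, min 40) -> median=37
Step 4: insert 6 -> lo=[6, 15] (size 2, max 15) hi=[37, 40] (size 2, min 37) -> median=26
Step 5: insert 19 -> lo=[6, 15, 19] (size 3, max 19) hi=[37, 40] (size 2, min 37) -> median=19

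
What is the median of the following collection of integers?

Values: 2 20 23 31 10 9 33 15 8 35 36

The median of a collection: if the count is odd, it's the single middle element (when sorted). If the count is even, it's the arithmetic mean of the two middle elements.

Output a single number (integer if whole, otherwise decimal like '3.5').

Answer: 20

Derivation:
Step 1: insert 2 -> lo=[2] (size 1, max 2) hi=[] (size 0) -> median=2
Step 2: insert 20 -> lo=[2] (size 1, max 2) hi=[20] (size 1, min 20) -> median=11
Step 3: insert 23 -> lo=[2, 20] (size 2, max 20) hi=[23] (size 1, min 23) -> median=20
Step 4: insert 31 -> lo=[2, 20] (size 2, max 20) hi=[23, 31] (size 2, min 23) -> median=21.5
Step 5: insert 10 -> lo=[2, 10, 20] (size 3, max 20) hi=[23, 31] (size 2, min 23) -> median=20
Step 6: insert 9 -> lo=[2, 9, 10] (size 3, max 10) hi=[20, 23, 31] (size 3, min 20) -> median=15
Step 7: insert 33 -> lo=[2, 9, 10, 20] (size 4, max 20) hi=[23, 31, 33] (size 3, min 23) -> median=20
Step 8: insert 15 -> lo=[2, 9, 10, 15] (size 4, max 15) hi=[20, 23, 31, 33] (size 4, min 20) -> median=17.5
Step 9: insert 8 -> lo=[2, 8, 9, 10, 15] (size 5, max 15) hi=[20, 23, 31, 33] (size 4, min 20) -> median=15
Step 10: insert 35 -> lo=[2, 8, 9, 10, 15] (size 5, max 15) hi=[20, 23, 31, 33, 35] (size 5, min 20) -> median=17.5
Step 11: insert 36 -> lo=[2, 8, 9, 10, 15, 20] (size 6, max 20) hi=[23, 31, 33, 35, 36] (size 5, min 23) -> median=20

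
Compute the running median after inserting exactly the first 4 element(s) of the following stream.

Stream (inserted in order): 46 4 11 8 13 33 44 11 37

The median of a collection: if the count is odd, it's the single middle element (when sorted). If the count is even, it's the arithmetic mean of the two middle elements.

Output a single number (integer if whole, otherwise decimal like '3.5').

Step 1: insert 46 -> lo=[46] (size 1, max 46) hi=[] (size 0) -> median=46
Step 2: insert 4 -> lo=[4] (size 1, max 4) hi=[46] (size 1, min 46) -> median=25
Step 3: insert 11 -> lo=[4, 11] (size 2, max 11) hi=[46] (size 1, min 46) -> median=11
Step 4: insert 8 -> lo=[4, 8] (size 2, max 8) hi=[11, 46] (size 2, min 11) -> median=9.5

Answer: 9.5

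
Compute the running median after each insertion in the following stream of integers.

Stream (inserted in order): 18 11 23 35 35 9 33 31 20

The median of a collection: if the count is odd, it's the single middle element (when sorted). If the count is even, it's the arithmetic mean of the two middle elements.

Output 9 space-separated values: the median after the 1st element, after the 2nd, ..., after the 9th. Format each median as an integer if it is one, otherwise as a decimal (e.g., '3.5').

Step 1: insert 18 -> lo=[18] (size 1, max 18) hi=[] (size 0) -> median=18
Step 2: insert 11 -> lo=[11] (size 1, max 11) hi=[18] (size 1, min 18) -> median=14.5
Step 3: insert 23 -> lo=[11, 18] (size 2, max 18) hi=[23] (size 1, min 23) -> median=18
Step 4: insert 35 -> lo=[11, 18] (size 2, max 18) hi=[23, 35] (size 2, min 23) -> median=20.5
Step 5: insert 35 -> lo=[11, 18, 23] (size 3, max 23) hi=[35, 35] (size 2, min 35) -> median=23
Step 6: insert 9 -> lo=[9, 11, 18] (size 3, max 18) hi=[23, 35, 35] (size 3, min 23) -> median=20.5
Step 7: insert 33 -> lo=[9, 11, 18, 23] (size 4, max 23) hi=[33, 35, 35] (size 3, min 33) -> median=23
Step 8: insert 31 -> lo=[9, 11, 18, 23] (size 4, max 23) hi=[31, 33, 35, 35] (size 4, min 31) -> median=27
Step 9: insert 20 -> lo=[9, 11, 18, 20, 23] (size 5, max 23) hi=[31, 33, 35, 35] (size 4, min 31) -> median=23

Answer: 18 14.5 18 20.5 23 20.5 23 27 23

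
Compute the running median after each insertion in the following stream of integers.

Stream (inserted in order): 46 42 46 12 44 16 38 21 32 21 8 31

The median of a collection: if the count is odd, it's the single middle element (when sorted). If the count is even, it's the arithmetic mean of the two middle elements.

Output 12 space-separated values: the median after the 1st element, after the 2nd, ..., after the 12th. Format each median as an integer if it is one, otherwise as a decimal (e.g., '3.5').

Step 1: insert 46 -> lo=[46] (size 1, max 46) hi=[] (size 0) -> median=46
Step 2: insert 42 -> lo=[42] (size 1, max 42) hi=[46] (size 1, min 46) -> median=44
Step 3: insert 46 -> lo=[42, 46] (size 2, max 46) hi=[46] (size 1, min 46) -> median=46
Step 4: insert 12 -> lo=[12, 42] (size 2, max 42) hi=[46, 46] (size 2, min 46) -> median=44
Step 5: insert 44 -> lo=[12, 42, 44] (size 3, max 44) hi=[46, 46] (size 2, min 46) -> median=44
Step 6: insert 16 -> lo=[12, 16, 42] (size 3, max 42) hi=[44, 46, 46] (size 3, min 44) -> median=43
Step 7: insert 38 -> lo=[12, 16, 38, 42] (size 4, max 42) hi=[44, 46, 46] (size 3, min 44) -> median=42
Step 8: insert 21 -> lo=[12, 16, 21, 38] (size 4, max 38) hi=[42, 44, 46, 46] (size 4, min 42) -> median=40
Step 9: insert 32 -> lo=[12, 16, 21, 32, 38] (size 5, max 38) hi=[42, 44, 46, 46] (size 4, min 42) -> median=38
Step 10: insert 21 -> lo=[12, 16, 21, 21, 32] (size 5, max 32) hi=[38, 42, 44, 46, 46] (size 5, min 38) -> median=35
Step 11: insert 8 -> lo=[8, 12, 16, 21, 21, 32] (size 6, max 32) hi=[38, 42, 44, 46, 46] (size 5, min 38) -> median=32
Step 12: insert 31 -> lo=[8, 12, 16, 21, 21, 31] (size 6, max 31) hi=[32, 38, 42, 44, 46, 46] (size 6, min 32) -> median=31.5

Answer: 46 44 46 44 44 43 42 40 38 35 32 31.5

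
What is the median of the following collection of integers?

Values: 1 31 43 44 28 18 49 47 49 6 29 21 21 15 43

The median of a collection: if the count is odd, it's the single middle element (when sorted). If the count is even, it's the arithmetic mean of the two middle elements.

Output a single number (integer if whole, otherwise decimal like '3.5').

Step 1: insert 1 -> lo=[1] (size 1, max 1) hi=[] (size 0) -> median=1
Step 2: insert 31 -> lo=[1] (size 1, max 1) hi=[31] (size 1, min 31) -> median=16
Step 3: insert 43 -> lo=[1, 31] (size 2, max 31) hi=[43] (size 1, min 43) -> median=31
Step 4: insert 44 -> lo=[1, 31] (size 2, max 31) hi=[43, 44] (size 2, min 43) -> median=37
Step 5: insert 28 -> lo=[1, 28, 31] (size 3, max 31) hi=[43, 44] (size 2, min 43) -> median=31
Step 6: insert 18 -> lo=[1, 18, 28] (size 3, max 28) hi=[31, 43, 44] (size 3, min 31) -> median=29.5
Step 7: insert 49 -> lo=[1, 18, 28, 31] (size 4, max 31) hi=[43, 44, 49] (size 3, min 43) -> median=31
Step 8: insert 47 -> lo=[1, 18, 28, 31] (size 4, max 31) hi=[43, 44, 47, 49] (size 4, min 43) -> median=37
Step 9: insert 49 -> lo=[1, 18, 28, 31, 43] (size 5, max 43) hi=[44, 47, 49, 49] (size 4, min 44) -> median=43
Step 10: insert 6 -> lo=[1, 6, 18, 28, 31] (size 5, max 31) hi=[43, 44, 47, 49, 49] (size 5, min 43) -> median=37
Step 11: insert 29 -> lo=[1, 6, 18, 28, 29, 31] (size 6, max 31) hi=[43, 44, 47, 49, 49] (size 5, min 43) -> median=31
Step 12: insert 21 -> lo=[1, 6, 18, 21, 28, 29] (size 6, max 29) hi=[31, 43, 44, 47, 49, 49] (size 6, min 31) -> median=30
Step 13: insert 21 -> lo=[1, 6, 18, 21, 21, 28, 29] (size 7, max 29) hi=[31, 43, 44, 47, 49, 49] (size 6, min 31) -> median=29
Step 14: insert 15 -> lo=[1, 6, 15, 18, 21, 21, 28] (size 7, max 28) hi=[29, 31, 43, 44, 47, 49, 49] (size 7, min 29) -> median=28.5
Step 15: insert 43 -> lo=[1, 6, 15, 18, 21, 21, 28, 29] (size 8, max 29) hi=[31, 43, 43, 44, 47, 49, 49] (size 7, min 31) -> median=29

Answer: 29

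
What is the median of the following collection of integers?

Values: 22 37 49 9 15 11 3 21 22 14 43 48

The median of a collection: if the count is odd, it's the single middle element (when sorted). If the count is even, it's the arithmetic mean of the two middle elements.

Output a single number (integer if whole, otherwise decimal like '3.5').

Step 1: insert 22 -> lo=[22] (size 1, max 22) hi=[] (size 0) -> median=22
Step 2: insert 37 -> lo=[22] (size 1, max 22) hi=[37] (size 1, min 37) -> median=29.5
Step 3: insert 49 -> lo=[22, 37] (size 2, max 37) hi=[49] (size 1, min 49) -> median=37
Step 4: insert 9 -> lo=[9, 22] (size 2, max 22) hi=[37, 49] (size 2, min 37) -> median=29.5
Step 5: insert 15 -> lo=[9, 15, 22] (size 3, max 22) hi=[37, 49] (size 2, min 37) -> median=22
Step 6: insert 11 -> lo=[9, 11, 15] (size 3, max 15) hi=[22, 37, 49] (size 3, min 22) -> median=18.5
Step 7: insert 3 -> lo=[3, 9, 11, 15] (size 4, max 15) hi=[22, 37, 49] (size 3, min 22) -> median=15
Step 8: insert 21 -> lo=[3, 9, 11, 15] (size 4, max 15) hi=[21, 22, 37, 49] (size 4, min 21) -> median=18
Step 9: insert 22 -> lo=[3, 9, 11, 15, 21] (size 5, max 21) hi=[22, 22, 37, 49] (size 4, min 22) -> median=21
Step 10: insert 14 -> lo=[3, 9, 11, 14, 15] (size 5, max 15) hi=[21, 22, 22, 37, 49] (size 5, min 21) -> median=18
Step 11: insert 43 -> lo=[3, 9, 11, 14, 15, 21] (size 6, max 21) hi=[22, 22, 37, 43, 49] (size 5, min 22) -> median=21
Step 12: insert 48 -> lo=[3, 9, 11, 14, 15, 21] (size 6, max 21) hi=[22, 22, 37, 43, 48, 49] (size 6, min 22) -> median=21.5

Answer: 21.5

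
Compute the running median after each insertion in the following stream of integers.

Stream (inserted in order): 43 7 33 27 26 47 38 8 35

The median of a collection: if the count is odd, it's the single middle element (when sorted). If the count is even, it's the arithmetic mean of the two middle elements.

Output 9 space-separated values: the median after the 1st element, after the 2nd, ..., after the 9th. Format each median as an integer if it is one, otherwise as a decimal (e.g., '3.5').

Answer: 43 25 33 30 27 30 33 30 33

Derivation:
Step 1: insert 43 -> lo=[43] (size 1, max 43) hi=[] (size 0) -> median=43
Step 2: insert 7 -> lo=[7] (size 1, max 7) hi=[43] (size 1, min 43) -> median=25
Step 3: insert 33 -> lo=[7, 33] (size 2, max 33) hi=[43] (size 1, min 43) -> median=33
Step 4: insert 27 -> lo=[7, 27] (size 2, max 27) hi=[33, 43] (size 2, min 33) -> median=30
Step 5: insert 26 -> lo=[7, 26, 27] (size 3, max 27) hi=[33, 43] (size 2, min 33) -> median=27
Step 6: insert 47 -> lo=[7, 26, 27] (size 3, max 27) hi=[33, 43, 47] (size 3, min 33) -> median=30
Step 7: insert 38 -> lo=[7, 26, 27, 33] (size 4, max 33) hi=[38, 43, 47] (size 3, min 38) -> median=33
Step 8: insert 8 -> lo=[7, 8, 26, 27] (size 4, max 27) hi=[33, 38, 43, 47] (size 4, min 33) -> median=30
Step 9: insert 35 -> lo=[7, 8, 26, 27, 33] (size 5, max 33) hi=[35, 38, 43, 47] (size 4, min 35) -> median=33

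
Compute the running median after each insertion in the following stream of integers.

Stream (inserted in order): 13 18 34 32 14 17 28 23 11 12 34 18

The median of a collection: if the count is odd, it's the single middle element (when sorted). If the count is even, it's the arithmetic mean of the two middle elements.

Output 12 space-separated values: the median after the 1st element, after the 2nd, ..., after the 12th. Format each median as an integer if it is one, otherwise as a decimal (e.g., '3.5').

Step 1: insert 13 -> lo=[13] (size 1, max 13) hi=[] (size 0) -> median=13
Step 2: insert 18 -> lo=[13] (size 1, max 13) hi=[18] (size 1, min 18) -> median=15.5
Step 3: insert 34 -> lo=[13, 18] (size 2, max 18) hi=[34] (size 1, min 34) -> median=18
Step 4: insert 32 -> lo=[13, 18] (size 2, max 18) hi=[32, 34] (size 2, min 32) -> median=25
Step 5: insert 14 -> lo=[13, 14, 18] (size 3, max 18) hi=[32, 34] (size 2, min 32) -> median=18
Step 6: insert 17 -> lo=[13, 14, 17] (size 3, max 17) hi=[18, 32, 34] (size 3, min 18) -> median=17.5
Step 7: insert 28 -> lo=[13, 14, 17, 18] (size 4, max 18) hi=[28, 32, 34] (size 3, min 28) -> median=18
Step 8: insert 23 -> lo=[13, 14, 17, 18] (size 4, max 18) hi=[23, 28, 32, 34] (size 4, min 23) -> median=20.5
Step 9: insert 11 -> lo=[11, 13, 14, 17, 18] (size 5, max 18) hi=[23, 28, 32, 34] (size 4, min 23) -> median=18
Step 10: insert 12 -> lo=[11, 12, 13, 14, 17] (size 5, max 17) hi=[18, 23, 28, 32, 34] (size 5, min 18) -> median=17.5
Step 11: insert 34 -> lo=[11, 12, 13, 14, 17, 18] (size 6, max 18) hi=[23, 28, 32, 34, 34] (size 5, min 23) -> median=18
Step 12: insert 18 -> lo=[11, 12, 13, 14, 17, 18] (size 6, max 18) hi=[18, 23, 28, 32, 34, 34] (size 6, min 18) -> median=18

Answer: 13 15.5 18 25 18 17.5 18 20.5 18 17.5 18 18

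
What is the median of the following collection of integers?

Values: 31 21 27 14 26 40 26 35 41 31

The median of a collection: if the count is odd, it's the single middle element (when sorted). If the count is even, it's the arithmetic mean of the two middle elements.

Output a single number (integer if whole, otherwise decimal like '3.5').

Answer: 29

Derivation:
Step 1: insert 31 -> lo=[31] (size 1, max 31) hi=[] (size 0) -> median=31
Step 2: insert 21 -> lo=[21] (size 1, max 21) hi=[31] (size 1, min 31) -> median=26
Step 3: insert 27 -> lo=[21, 27] (size 2, max 27) hi=[31] (size 1, min 31) -> median=27
Step 4: insert 14 -> lo=[14, 21] (size 2, max 21) hi=[27, 31] (size 2, min 27) -> median=24
Step 5: insert 26 -> lo=[14, 21, 26] (size 3, max 26) hi=[27, 31] (size 2, min 27) -> median=26
Step 6: insert 40 -> lo=[14, 21, 26] (size 3, max 26) hi=[27, 31, 40] (size 3, min 27) -> median=26.5
Step 7: insert 26 -> lo=[14, 21, 26, 26] (size 4, max 26) hi=[27, 31, 40] (size 3, min 27) -> median=26
Step 8: insert 35 -> lo=[14, 21, 26, 26] (size 4, max 26) hi=[27, 31, 35, 40] (size 4, min 27) -> median=26.5
Step 9: insert 41 -> lo=[14, 21, 26, 26, 27] (size 5, max 27) hi=[31, 35, 40, 41] (size 4, min 31) -> median=27
Step 10: insert 31 -> lo=[14, 21, 26, 26, 27] (size 5, max 27) hi=[31, 31, 35, 40, 41] (size 5, min 31) -> median=29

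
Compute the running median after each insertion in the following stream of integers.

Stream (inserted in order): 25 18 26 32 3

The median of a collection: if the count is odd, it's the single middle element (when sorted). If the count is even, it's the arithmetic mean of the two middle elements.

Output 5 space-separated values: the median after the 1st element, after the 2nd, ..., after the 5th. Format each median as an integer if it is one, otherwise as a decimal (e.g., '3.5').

Step 1: insert 25 -> lo=[25] (size 1, max 25) hi=[] (size 0) -> median=25
Step 2: insert 18 -> lo=[18] (size 1, max 18) hi=[25] (size 1, min 25) -> median=21.5
Step 3: insert 26 -> lo=[18, 25] (size 2, max 25) hi=[26] (size 1, min 26) -> median=25
Step 4: insert 32 -> lo=[18, 25] (size 2, max 25) hi=[26, 32] (size 2, min 26) -> median=25.5
Step 5: insert 3 -> lo=[3, 18, 25] (size 3, max 25) hi=[26, 32] (size 2, min 26) -> median=25

Answer: 25 21.5 25 25.5 25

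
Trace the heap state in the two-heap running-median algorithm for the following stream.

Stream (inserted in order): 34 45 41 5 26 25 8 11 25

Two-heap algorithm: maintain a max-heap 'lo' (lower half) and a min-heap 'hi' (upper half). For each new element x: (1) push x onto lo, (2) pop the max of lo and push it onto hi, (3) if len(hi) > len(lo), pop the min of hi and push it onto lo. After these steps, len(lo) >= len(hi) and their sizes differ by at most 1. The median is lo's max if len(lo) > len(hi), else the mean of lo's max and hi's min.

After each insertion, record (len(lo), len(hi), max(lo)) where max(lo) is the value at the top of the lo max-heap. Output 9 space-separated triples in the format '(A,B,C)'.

Step 1: insert 34 -> lo=[34] hi=[] -> (len(lo)=1, len(hi)=0, max(lo)=34)
Step 2: insert 45 -> lo=[34] hi=[45] -> (len(lo)=1, len(hi)=1, max(lo)=34)
Step 3: insert 41 -> lo=[34, 41] hi=[45] -> (len(lo)=2, len(hi)=1, max(lo)=41)
Step 4: insert 5 -> lo=[5, 34] hi=[41, 45] -> (len(lo)=2, len(hi)=2, max(lo)=34)
Step 5: insert 26 -> lo=[5, 26, 34] hi=[41, 45] -> (len(lo)=3, len(hi)=2, max(lo)=34)
Step 6: insert 25 -> lo=[5, 25, 26] hi=[34, 41, 45] -> (len(lo)=3, len(hi)=3, max(lo)=26)
Step 7: insert 8 -> lo=[5, 8, 25, 26] hi=[34, 41, 45] -> (len(lo)=4, len(hi)=3, max(lo)=26)
Step 8: insert 11 -> lo=[5, 8, 11, 25] hi=[26, 34, 41, 45] -> (len(lo)=4, len(hi)=4, max(lo)=25)
Step 9: insert 25 -> lo=[5, 8, 11, 25, 25] hi=[26, 34, 41, 45] -> (len(lo)=5, len(hi)=4, max(lo)=25)

Answer: (1,0,34) (1,1,34) (2,1,41) (2,2,34) (3,2,34) (3,3,26) (4,3,26) (4,4,25) (5,4,25)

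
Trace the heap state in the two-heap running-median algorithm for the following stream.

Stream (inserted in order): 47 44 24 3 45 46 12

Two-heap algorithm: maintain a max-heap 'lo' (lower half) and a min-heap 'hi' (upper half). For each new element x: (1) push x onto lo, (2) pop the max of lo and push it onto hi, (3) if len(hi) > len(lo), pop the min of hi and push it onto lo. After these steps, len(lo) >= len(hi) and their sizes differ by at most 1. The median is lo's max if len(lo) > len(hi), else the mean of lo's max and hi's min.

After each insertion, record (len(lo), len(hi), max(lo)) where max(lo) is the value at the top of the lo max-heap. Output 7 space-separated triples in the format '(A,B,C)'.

Step 1: insert 47 -> lo=[47] hi=[] -> (len(lo)=1, len(hi)=0, max(lo)=47)
Step 2: insert 44 -> lo=[44] hi=[47] -> (len(lo)=1, len(hi)=1, max(lo)=44)
Step 3: insert 24 -> lo=[24, 44] hi=[47] -> (len(lo)=2, len(hi)=1, max(lo)=44)
Step 4: insert 3 -> lo=[3, 24] hi=[44, 47] -> (len(lo)=2, len(hi)=2, max(lo)=24)
Step 5: insert 45 -> lo=[3, 24, 44] hi=[45, 47] -> (len(lo)=3, len(hi)=2, max(lo)=44)
Step 6: insert 46 -> lo=[3, 24, 44] hi=[45, 46, 47] -> (len(lo)=3, len(hi)=3, max(lo)=44)
Step 7: insert 12 -> lo=[3, 12, 24, 44] hi=[45, 46, 47] -> (len(lo)=4, len(hi)=3, max(lo)=44)

Answer: (1,0,47) (1,1,44) (2,1,44) (2,2,24) (3,2,44) (3,3,44) (4,3,44)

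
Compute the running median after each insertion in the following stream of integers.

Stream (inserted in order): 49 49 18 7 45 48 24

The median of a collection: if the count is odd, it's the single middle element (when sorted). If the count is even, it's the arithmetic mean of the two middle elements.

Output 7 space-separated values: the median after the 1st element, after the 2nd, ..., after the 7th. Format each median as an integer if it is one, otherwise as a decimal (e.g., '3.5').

Answer: 49 49 49 33.5 45 46.5 45

Derivation:
Step 1: insert 49 -> lo=[49] (size 1, max 49) hi=[] (size 0) -> median=49
Step 2: insert 49 -> lo=[49] (size 1, max 49) hi=[49] (size 1, min 49) -> median=49
Step 3: insert 18 -> lo=[18, 49] (size 2, max 49) hi=[49] (size 1, min 49) -> median=49
Step 4: insert 7 -> lo=[7, 18] (size 2, max 18) hi=[49, 49] (size 2, min 49) -> median=33.5
Step 5: insert 45 -> lo=[7, 18, 45] (size 3, max 45) hi=[49, 49] (size 2, min 49) -> median=45
Step 6: insert 48 -> lo=[7, 18, 45] (size 3, max 45) hi=[48, 49, 49] (size 3, min 48) -> median=46.5
Step 7: insert 24 -> lo=[7, 18, 24, 45] (size 4, max 45) hi=[48, 49, 49] (size 3, min 48) -> median=45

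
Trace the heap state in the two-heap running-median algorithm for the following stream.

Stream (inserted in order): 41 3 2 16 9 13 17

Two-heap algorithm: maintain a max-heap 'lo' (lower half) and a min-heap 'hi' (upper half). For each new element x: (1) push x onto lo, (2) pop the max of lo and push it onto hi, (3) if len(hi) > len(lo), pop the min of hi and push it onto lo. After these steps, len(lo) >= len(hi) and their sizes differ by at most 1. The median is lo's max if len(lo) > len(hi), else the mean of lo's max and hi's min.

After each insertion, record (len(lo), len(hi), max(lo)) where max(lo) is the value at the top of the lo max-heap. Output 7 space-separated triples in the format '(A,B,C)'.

Answer: (1,0,41) (1,1,3) (2,1,3) (2,2,3) (3,2,9) (3,3,9) (4,3,13)

Derivation:
Step 1: insert 41 -> lo=[41] hi=[] -> (len(lo)=1, len(hi)=0, max(lo)=41)
Step 2: insert 3 -> lo=[3] hi=[41] -> (len(lo)=1, len(hi)=1, max(lo)=3)
Step 3: insert 2 -> lo=[2, 3] hi=[41] -> (len(lo)=2, len(hi)=1, max(lo)=3)
Step 4: insert 16 -> lo=[2, 3] hi=[16, 41] -> (len(lo)=2, len(hi)=2, max(lo)=3)
Step 5: insert 9 -> lo=[2, 3, 9] hi=[16, 41] -> (len(lo)=3, len(hi)=2, max(lo)=9)
Step 6: insert 13 -> lo=[2, 3, 9] hi=[13, 16, 41] -> (len(lo)=3, len(hi)=3, max(lo)=9)
Step 7: insert 17 -> lo=[2, 3, 9, 13] hi=[16, 17, 41] -> (len(lo)=4, len(hi)=3, max(lo)=13)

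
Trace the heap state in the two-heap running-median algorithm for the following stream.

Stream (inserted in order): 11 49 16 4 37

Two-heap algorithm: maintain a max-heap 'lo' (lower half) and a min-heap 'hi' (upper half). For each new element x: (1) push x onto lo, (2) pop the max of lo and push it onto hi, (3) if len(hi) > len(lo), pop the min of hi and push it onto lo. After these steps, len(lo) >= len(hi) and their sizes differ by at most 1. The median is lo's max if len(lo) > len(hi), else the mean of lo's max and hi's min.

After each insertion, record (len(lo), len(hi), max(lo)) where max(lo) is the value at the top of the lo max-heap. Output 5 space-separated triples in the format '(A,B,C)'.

Answer: (1,0,11) (1,1,11) (2,1,16) (2,2,11) (3,2,16)

Derivation:
Step 1: insert 11 -> lo=[11] hi=[] -> (len(lo)=1, len(hi)=0, max(lo)=11)
Step 2: insert 49 -> lo=[11] hi=[49] -> (len(lo)=1, len(hi)=1, max(lo)=11)
Step 3: insert 16 -> lo=[11, 16] hi=[49] -> (len(lo)=2, len(hi)=1, max(lo)=16)
Step 4: insert 4 -> lo=[4, 11] hi=[16, 49] -> (len(lo)=2, len(hi)=2, max(lo)=11)
Step 5: insert 37 -> lo=[4, 11, 16] hi=[37, 49] -> (len(lo)=3, len(hi)=2, max(lo)=16)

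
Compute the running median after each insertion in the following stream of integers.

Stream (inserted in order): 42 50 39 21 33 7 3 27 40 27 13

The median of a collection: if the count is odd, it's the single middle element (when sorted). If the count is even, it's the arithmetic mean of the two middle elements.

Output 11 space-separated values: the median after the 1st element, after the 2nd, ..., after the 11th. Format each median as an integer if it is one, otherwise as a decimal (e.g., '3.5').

Step 1: insert 42 -> lo=[42] (size 1, max 42) hi=[] (size 0) -> median=42
Step 2: insert 50 -> lo=[42] (size 1, max 42) hi=[50] (size 1, min 50) -> median=46
Step 3: insert 39 -> lo=[39, 42] (size 2, max 42) hi=[50] (size 1, min 50) -> median=42
Step 4: insert 21 -> lo=[21, 39] (size 2, max 39) hi=[42, 50] (size 2, min 42) -> median=40.5
Step 5: insert 33 -> lo=[21, 33, 39] (size 3, max 39) hi=[42, 50] (size 2, min 42) -> median=39
Step 6: insert 7 -> lo=[7, 21, 33] (size 3, max 33) hi=[39, 42, 50] (size 3, min 39) -> median=36
Step 7: insert 3 -> lo=[3, 7, 21, 33] (size 4, max 33) hi=[39, 42, 50] (size 3, min 39) -> median=33
Step 8: insert 27 -> lo=[3, 7, 21, 27] (size 4, max 27) hi=[33, 39, 42, 50] (size 4, min 33) -> median=30
Step 9: insert 40 -> lo=[3, 7, 21, 27, 33] (size 5, max 33) hi=[39, 40, 42, 50] (size 4, min 39) -> median=33
Step 10: insert 27 -> lo=[3, 7, 21, 27, 27] (size 5, max 27) hi=[33, 39, 40, 42, 50] (size 5, min 33) -> median=30
Step 11: insert 13 -> lo=[3, 7, 13, 21, 27, 27] (size 6, max 27) hi=[33, 39, 40, 42, 50] (size 5, min 33) -> median=27

Answer: 42 46 42 40.5 39 36 33 30 33 30 27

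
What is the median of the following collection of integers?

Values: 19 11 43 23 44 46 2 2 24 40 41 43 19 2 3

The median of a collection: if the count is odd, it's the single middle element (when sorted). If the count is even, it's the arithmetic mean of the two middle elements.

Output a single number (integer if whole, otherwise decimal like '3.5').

Step 1: insert 19 -> lo=[19] (size 1, max 19) hi=[] (size 0) -> median=19
Step 2: insert 11 -> lo=[11] (size 1, max 11) hi=[19] (size 1, min 19) -> median=15
Step 3: insert 43 -> lo=[11, 19] (size 2, max 19) hi=[43] (size 1, min 43) -> median=19
Step 4: insert 23 -> lo=[11, 19] (size 2, max 19) hi=[23, 43] (size 2, min 23) -> median=21
Step 5: insert 44 -> lo=[11, 19, 23] (size 3, max 23) hi=[43, 44] (size 2, min 43) -> median=23
Step 6: insert 46 -> lo=[11, 19, 23] (size 3, max 23) hi=[43, 44, 46] (size 3, min 43) -> median=33
Step 7: insert 2 -> lo=[2, 11, 19, 23] (size 4, max 23) hi=[43, 44, 46] (size 3, min 43) -> median=23
Step 8: insert 2 -> lo=[2, 2, 11, 19] (size 4, max 19) hi=[23, 43, 44, 46] (size 4, min 23) -> median=21
Step 9: insert 24 -> lo=[2, 2, 11, 19, 23] (size 5, max 23) hi=[24, 43, 44, 46] (size 4, min 24) -> median=23
Step 10: insert 40 -> lo=[2, 2, 11, 19, 23] (size 5, max 23) hi=[24, 40, 43, 44, 46] (size 5, min 24) -> median=23.5
Step 11: insert 41 -> lo=[2, 2, 11, 19, 23, 24] (size 6, max 24) hi=[40, 41, 43, 44, 46] (size 5, min 40) -> median=24
Step 12: insert 43 -> lo=[2, 2, 11, 19, 23, 24] (size 6, max 24) hi=[40, 41, 43, 43, 44, 46] (size 6, min 40) -> median=32
Step 13: insert 19 -> lo=[2, 2, 11, 19, 19, 23, 24] (size 7, max 24) hi=[40, 41, 43, 43, 44, 46] (size 6, min 40) -> median=24
Step 14: insert 2 -> lo=[2, 2, 2, 11, 19, 19, 23] (size 7, max 23) hi=[24, 40, 41, 43, 43, 44, 46] (size 7, min 24) -> median=23.5
Step 15: insert 3 -> lo=[2, 2, 2, 3, 11, 19, 19, 23] (size 8, max 23) hi=[24, 40, 41, 43, 43, 44, 46] (size 7, min 24) -> median=23

Answer: 23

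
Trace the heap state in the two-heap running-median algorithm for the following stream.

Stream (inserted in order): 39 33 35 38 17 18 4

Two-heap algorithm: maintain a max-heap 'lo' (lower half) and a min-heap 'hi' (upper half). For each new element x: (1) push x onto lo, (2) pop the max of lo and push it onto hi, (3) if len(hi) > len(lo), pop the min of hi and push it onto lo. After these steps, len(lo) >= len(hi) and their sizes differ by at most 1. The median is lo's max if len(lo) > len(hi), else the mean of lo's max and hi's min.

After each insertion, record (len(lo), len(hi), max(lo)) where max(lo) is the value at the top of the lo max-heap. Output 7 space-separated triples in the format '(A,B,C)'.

Step 1: insert 39 -> lo=[39] hi=[] -> (len(lo)=1, len(hi)=0, max(lo)=39)
Step 2: insert 33 -> lo=[33] hi=[39] -> (len(lo)=1, len(hi)=1, max(lo)=33)
Step 3: insert 35 -> lo=[33, 35] hi=[39] -> (len(lo)=2, len(hi)=1, max(lo)=35)
Step 4: insert 38 -> lo=[33, 35] hi=[38, 39] -> (len(lo)=2, len(hi)=2, max(lo)=35)
Step 5: insert 17 -> lo=[17, 33, 35] hi=[38, 39] -> (len(lo)=3, len(hi)=2, max(lo)=35)
Step 6: insert 18 -> lo=[17, 18, 33] hi=[35, 38, 39] -> (len(lo)=3, len(hi)=3, max(lo)=33)
Step 7: insert 4 -> lo=[4, 17, 18, 33] hi=[35, 38, 39] -> (len(lo)=4, len(hi)=3, max(lo)=33)

Answer: (1,0,39) (1,1,33) (2,1,35) (2,2,35) (3,2,35) (3,3,33) (4,3,33)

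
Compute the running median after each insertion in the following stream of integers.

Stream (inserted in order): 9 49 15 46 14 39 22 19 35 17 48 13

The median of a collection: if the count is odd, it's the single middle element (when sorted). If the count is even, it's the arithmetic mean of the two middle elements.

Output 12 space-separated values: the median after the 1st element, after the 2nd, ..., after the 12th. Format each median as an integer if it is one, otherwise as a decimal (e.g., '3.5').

Step 1: insert 9 -> lo=[9] (size 1, max 9) hi=[] (size 0) -> median=9
Step 2: insert 49 -> lo=[9] (size 1, max 9) hi=[49] (size 1, min 49) -> median=29
Step 3: insert 15 -> lo=[9, 15] (size 2, max 15) hi=[49] (size 1, min 49) -> median=15
Step 4: insert 46 -> lo=[9, 15] (size 2, max 15) hi=[46, 49] (size 2, min 46) -> median=30.5
Step 5: insert 14 -> lo=[9, 14, 15] (size 3, max 15) hi=[46, 49] (size 2, min 46) -> median=15
Step 6: insert 39 -> lo=[9, 14, 15] (size 3, max 15) hi=[39, 46, 49] (size 3, min 39) -> median=27
Step 7: insert 22 -> lo=[9, 14, 15, 22] (size 4, max 22) hi=[39, 46, 49] (size 3, min 39) -> median=22
Step 8: insert 19 -> lo=[9, 14, 15, 19] (size 4, max 19) hi=[22, 39, 46, 49] (size 4, min 22) -> median=20.5
Step 9: insert 35 -> lo=[9, 14, 15, 19, 22] (size 5, max 22) hi=[35, 39, 46, 49] (size 4, min 35) -> median=22
Step 10: insert 17 -> lo=[9, 14, 15, 17, 19] (size 5, max 19) hi=[22, 35, 39, 46, 49] (size 5, min 22) -> median=20.5
Step 11: insert 48 -> lo=[9, 14, 15, 17, 19, 22] (size 6, max 22) hi=[35, 39, 46, 48, 49] (size 5, min 35) -> median=22
Step 12: insert 13 -> lo=[9, 13, 14, 15, 17, 19] (size 6, max 19) hi=[22, 35, 39, 46, 48, 49] (size 6, min 22) -> median=20.5

Answer: 9 29 15 30.5 15 27 22 20.5 22 20.5 22 20.5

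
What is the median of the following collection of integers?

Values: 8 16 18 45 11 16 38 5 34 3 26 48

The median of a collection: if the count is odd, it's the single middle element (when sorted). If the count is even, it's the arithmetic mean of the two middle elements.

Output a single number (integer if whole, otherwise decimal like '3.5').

Step 1: insert 8 -> lo=[8] (size 1, max 8) hi=[] (size 0) -> median=8
Step 2: insert 16 -> lo=[8] (size 1, max 8) hi=[16] (size 1, min 16) -> median=12
Step 3: insert 18 -> lo=[8, 16] (size 2, max 16) hi=[18] (size 1, min 18) -> median=16
Step 4: insert 45 -> lo=[8, 16] (size 2, max 16) hi=[18, 45] (size 2, min 18) -> median=17
Step 5: insert 11 -> lo=[8, 11, 16] (size 3, max 16) hi=[18, 45] (size 2, min 18) -> median=16
Step 6: insert 16 -> lo=[8, 11, 16] (size 3, max 16) hi=[16, 18, 45] (size 3, min 16) -> median=16
Step 7: insert 38 -> lo=[8, 11, 16, 16] (size 4, max 16) hi=[18, 38, 45] (size 3, min 18) -> median=16
Step 8: insert 5 -> lo=[5, 8, 11, 16] (size 4, max 16) hi=[16, 18, 38, 45] (size 4, min 16) -> median=16
Step 9: insert 34 -> lo=[5, 8, 11, 16, 16] (size 5, max 16) hi=[18, 34, 38, 45] (size 4, min 18) -> median=16
Step 10: insert 3 -> lo=[3, 5, 8, 11, 16] (size 5, max 16) hi=[16, 18, 34, 38, 45] (size 5, min 16) -> median=16
Step 11: insert 26 -> lo=[3, 5, 8, 11, 16, 16] (size 6, max 16) hi=[18, 26, 34, 38, 45] (size 5, min 18) -> median=16
Step 12: insert 48 -> lo=[3, 5, 8, 11, 16, 16] (size 6, max 16) hi=[18, 26, 34, 38, 45, 48] (size 6, min 18) -> median=17

Answer: 17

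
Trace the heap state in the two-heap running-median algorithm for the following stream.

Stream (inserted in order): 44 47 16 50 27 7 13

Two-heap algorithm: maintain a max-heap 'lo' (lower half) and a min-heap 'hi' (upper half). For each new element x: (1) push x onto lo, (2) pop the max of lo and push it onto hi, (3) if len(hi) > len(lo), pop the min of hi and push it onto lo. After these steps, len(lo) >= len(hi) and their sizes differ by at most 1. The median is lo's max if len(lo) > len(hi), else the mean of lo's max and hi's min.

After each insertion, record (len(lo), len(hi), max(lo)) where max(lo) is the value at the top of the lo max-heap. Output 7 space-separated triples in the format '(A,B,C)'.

Step 1: insert 44 -> lo=[44] hi=[] -> (len(lo)=1, len(hi)=0, max(lo)=44)
Step 2: insert 47 -> lo=[44] hi=[47] -> (len(lo)=1, len(hi)=1, max(lo)=44)
Step 3: insert 16 -> lo=[16, 44] hi=[47] -> (len(lo)=2, len(hi)=1, max(lo)=44)
Step 4: insert 50 -> lo=[16, 44] hi=[47, 50] -> (len(lo)=2, len(hi)=2, max(lo)=44)
Step 5: insert 27 -> lo=[16, 27, 44] hi=[47, 50] -> (len(lo)=3, len(hi)=2, max(lo)=44)
Step 6: insert 7 -> lo=[7, 16, 27] hi=[44, 47, 50] -> (len(lo)=3, len(hi)=3, max(lo)=27)
Step 7: insert 13 -> lo=[7, 13, 16, 27] hi=[44, 47, 50] -> (len(lo)=4, len(hi)=3, max(lo)=27)

Answer: (1,0,44) (1,1,44) (2,1,44) (2,2,44) (3,2,44) (3,3,27) (4,3,27)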